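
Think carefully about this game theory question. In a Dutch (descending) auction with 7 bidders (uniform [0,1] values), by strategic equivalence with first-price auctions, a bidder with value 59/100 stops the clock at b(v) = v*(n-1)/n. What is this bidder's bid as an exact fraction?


Step 1: Dutch auctions are strategically equivalent to first-price auctions
Step 2: The equilibrium bid is b(v) = v*(n-1)/n
Step 3: b = 59/100 * 6/7
Step 4: b = 177/350

177/350


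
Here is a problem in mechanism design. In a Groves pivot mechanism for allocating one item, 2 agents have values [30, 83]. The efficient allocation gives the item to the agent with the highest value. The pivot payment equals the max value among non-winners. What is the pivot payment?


Step 1: The efficient winner is agent 1 with value 83
Step 2: Other agents' values: [30]
Step 3: Pivot payment = max(others) = 30
Step 4: The winner pays 30

30


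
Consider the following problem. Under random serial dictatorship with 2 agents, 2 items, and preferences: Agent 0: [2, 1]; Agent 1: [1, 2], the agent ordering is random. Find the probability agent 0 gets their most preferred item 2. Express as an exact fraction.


Step 1: Agent 0 wants item 2
Step 2: There are 2 possible orderings of agents
Step 3: In 2 orderings, agent 0 gets item 2
Step 4: Probability = 2/2 = 1

1


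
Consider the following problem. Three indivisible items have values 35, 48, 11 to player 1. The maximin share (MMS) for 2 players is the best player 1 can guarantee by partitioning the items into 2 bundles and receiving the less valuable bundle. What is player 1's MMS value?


Step 1: Item values = 35, 48, 11
Step 2: Enumerate all 2-bundle partitions and take the smaller bundle:
  Partition 1: {35} vs {48,11} -> bundles 35, 59; min = 35
  Partition 2: {48} vs {35,11} -> bundles 48, 46; min = 46
  Partition 3: {11} vs {35,48} -> bundles 11, 83; min = 11
Step 3: MMS = max(35, 46, 11) = 46

46


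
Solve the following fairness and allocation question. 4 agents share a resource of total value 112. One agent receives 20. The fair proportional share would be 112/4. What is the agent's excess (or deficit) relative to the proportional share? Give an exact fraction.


Step 1: Proportional share = 112/4 = 28
Step 2: Agent's actual allocation = 20
Step 3: Excess = 20 - 28 = -8

-8


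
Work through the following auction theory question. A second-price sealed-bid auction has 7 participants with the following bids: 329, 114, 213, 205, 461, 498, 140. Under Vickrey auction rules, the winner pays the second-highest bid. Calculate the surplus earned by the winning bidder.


Step 1: Sort bids in descending order: 498, 461, 329, 213, 205, 140, 114
Step 2: The winning bid is the highest: 498
Step 3: The payment equals the second-highest bid: 461
Step 4: Surplus = winner's bid - payment = 498 - 461 = 37

37


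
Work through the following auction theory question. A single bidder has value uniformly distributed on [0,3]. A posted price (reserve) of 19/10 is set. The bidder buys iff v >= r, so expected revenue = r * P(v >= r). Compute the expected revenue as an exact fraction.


Step 1: Posted price r = 19/10, value support [0,3]
Step 2: P(v >= r) = (3 - 19/10)/3 = 11/30
Step 3: Expected revenue = r * P(v >= r) = 19/10 * 11/30
Step 4: Revenue = 209/300

209/300


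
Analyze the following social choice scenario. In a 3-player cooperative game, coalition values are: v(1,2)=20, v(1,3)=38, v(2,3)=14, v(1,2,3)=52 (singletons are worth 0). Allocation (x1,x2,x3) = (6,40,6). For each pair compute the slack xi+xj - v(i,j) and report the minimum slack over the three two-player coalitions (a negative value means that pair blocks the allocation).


Step 1: Slack for coalition (1,2): x1+x2 - v12 = 46 - 20 = 26
Step 2: Slack for coalition (1,3): x1+x3 - v13 = 12 - 38 = -26
Step 3: Slack for coalition (2,3): x2+x3 - v23 = 46 - 14 = 32
Step 4: Minimum slack = min(26, -26, 32) = -26, attained by (1,3); coalition (1,3) can block (slack < 0), so the allocation is not in the core

-26


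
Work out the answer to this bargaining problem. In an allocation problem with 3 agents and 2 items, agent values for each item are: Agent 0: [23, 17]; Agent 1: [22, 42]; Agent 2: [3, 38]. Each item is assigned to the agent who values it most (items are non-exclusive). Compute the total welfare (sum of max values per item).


Step 1: For each item, find the maximum value among all agents.
Step 2: Item 0 -> Agent 0 (value 23)
Step 3: Item 1 -> Agent 1 (value 42)
Step 4: Total welfare = 23 + 42 = 65

65


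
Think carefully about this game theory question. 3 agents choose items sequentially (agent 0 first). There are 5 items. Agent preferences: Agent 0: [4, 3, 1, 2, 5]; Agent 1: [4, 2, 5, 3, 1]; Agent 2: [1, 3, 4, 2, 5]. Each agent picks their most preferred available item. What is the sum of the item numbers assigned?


Step 1: Agent 0 picks item 4
Step 2: Agent 1 picks item 2
Step 3: Agent 2 picks item 1
Step 4: Sum = 4 + 2 + 1 = 7

7


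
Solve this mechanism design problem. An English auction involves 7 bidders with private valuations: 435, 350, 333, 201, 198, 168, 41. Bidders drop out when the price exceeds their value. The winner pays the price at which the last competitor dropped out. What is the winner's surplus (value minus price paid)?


Step 1: Identify the highest value: 435
Step 2: Identify the second-highest value: 350
Step 3: The final price = second-highest value = 350
Step 4: Surplus = 435 - 350 = 85

85


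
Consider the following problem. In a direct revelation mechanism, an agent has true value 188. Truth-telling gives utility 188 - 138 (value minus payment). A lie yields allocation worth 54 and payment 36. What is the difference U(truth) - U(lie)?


Step 1: U(truth) = value - payment = 188 - 138 = 50
Step 2: U(lie) = allocation - payment = 54 - 36 = 18
Step 3: IC gap = 50 - 18 = 32

32


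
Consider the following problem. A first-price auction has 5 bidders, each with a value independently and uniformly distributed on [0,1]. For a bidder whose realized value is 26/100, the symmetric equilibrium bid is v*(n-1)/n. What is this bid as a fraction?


Step 1: The symmetric BNE bidding function is b(v) = v * (n-1) / n
Step 2: Substitute v = 13/50 and n = 5
Step 3: b = 13/50 * 4/5
Step 4: b = 26/125

26/125


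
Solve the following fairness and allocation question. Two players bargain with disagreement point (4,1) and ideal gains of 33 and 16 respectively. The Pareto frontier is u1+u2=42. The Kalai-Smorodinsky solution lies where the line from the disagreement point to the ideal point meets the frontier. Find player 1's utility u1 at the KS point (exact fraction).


Step 1: At the KS point, (u1-d1)/r1 = (u2-d2)/r2 = t and u1+u2 = 42
Step 2: u1 = d1 + r1*t and u2 = d2 + r2*t, so (d1 + r1*t) + (d2 + r2*t) = 42
Step 3: t = (42 - 4 - 1)/(33 + 16) = 37/49
Step 4: u1 = d1 + r1*t = 4 + 33 * 37/49 = 1417/49
Step 5: (Check: u2 = d2 + r2*t = 641/49; u1+u2 = 1417/49 + 641/49 = 42, on the frontier.)

1417/49


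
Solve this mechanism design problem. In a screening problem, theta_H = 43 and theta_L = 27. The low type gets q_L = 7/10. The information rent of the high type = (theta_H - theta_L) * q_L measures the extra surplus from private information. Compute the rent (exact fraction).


Step 1: theta_H - theta_L = 43 - 27 = 16
Step 2: Information rent = (theta_H - theta_L) * q_L
Step 3: = 16 * 7/10
Step 4: = 56/5

56/5


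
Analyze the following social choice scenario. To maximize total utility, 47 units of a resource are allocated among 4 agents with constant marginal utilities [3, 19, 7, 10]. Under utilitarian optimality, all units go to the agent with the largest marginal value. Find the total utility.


Step 1: The marginal utilities are [3, 19, 7, 10]
Step 2: The highest marginal utility is 19
Step 3: All 47 units go to that agent
Step 4: Total utility = 19 * 47 = 893

893


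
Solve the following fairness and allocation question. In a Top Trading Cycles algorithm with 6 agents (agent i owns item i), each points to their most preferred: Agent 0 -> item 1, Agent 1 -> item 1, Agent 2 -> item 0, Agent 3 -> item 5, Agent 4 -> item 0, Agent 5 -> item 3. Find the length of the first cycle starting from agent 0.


Step 1: Trace the pointer graph from agent 0: 0 -> 1 -> 1
Step 2: A cycle is detected when we revisit agent 1
Step 3: The cycle is: 1 -> 1
Step 4: Cycle length = 1

1


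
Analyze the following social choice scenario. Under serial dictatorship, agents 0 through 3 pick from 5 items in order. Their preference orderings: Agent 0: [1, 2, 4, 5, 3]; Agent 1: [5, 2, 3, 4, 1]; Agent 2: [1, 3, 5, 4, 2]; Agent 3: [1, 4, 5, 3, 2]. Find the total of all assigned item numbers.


Step 1: Agent 0 picks item 1
Step 2: Agent 1 picks item 5
Step 3: Agent 2 picks item 3
Step 4: Agent 3 picks item 4
Step 5: Sum = 1 + 5 + 3 + 4 = 13

13


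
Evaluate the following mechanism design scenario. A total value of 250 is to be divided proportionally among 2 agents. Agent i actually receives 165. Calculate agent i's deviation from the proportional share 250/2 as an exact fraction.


Step 1: Proportional share = 250/2 = 125
Step 2: Agent's actual allocation = 165
Step 3: Excess = 165 - 125 = 40

40


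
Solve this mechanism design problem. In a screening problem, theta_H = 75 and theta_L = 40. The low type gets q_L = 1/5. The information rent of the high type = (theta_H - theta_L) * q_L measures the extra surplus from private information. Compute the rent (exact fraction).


Step 1: theta_H - theta_L = 75 - 40 = 35
Step 2: Information rent = (theta_H - theta_L) * q_L
Step 3: = 35 * 1/5
Step 4: = 7

7


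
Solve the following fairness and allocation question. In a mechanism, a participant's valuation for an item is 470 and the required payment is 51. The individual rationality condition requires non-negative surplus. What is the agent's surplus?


Step 1: Surplus = value - payment = 470 - 51 = 419
Step 2: IR is satisfied (surplus >= 0)

419


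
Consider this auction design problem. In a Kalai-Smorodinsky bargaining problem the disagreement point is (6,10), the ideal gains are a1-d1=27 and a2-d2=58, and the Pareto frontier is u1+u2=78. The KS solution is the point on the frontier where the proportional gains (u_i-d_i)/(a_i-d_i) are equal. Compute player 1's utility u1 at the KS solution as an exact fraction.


Step 1: At the KS point, (u1-d1)/r1 = (u2-d2)/r2 = t and u1+u2 = 78
Step 2: u1 = d1 + r1*t and u2 = d2 + r2*t, so (d1 + r1*t) + (d2 + r2*t) = 78
Step 3: t = (78 - 6 - 10)/(27 + 58) = 62/85
Step 4: u1 = d1 + r1*t = 6 + 27 * 62/85 = 2184/85
Step 5: (Check: u2 = d2 + r2*t = 4446/85; u1+u2 = 2184/85 + 4446/85 = 78, on the frontier.)

2184/85


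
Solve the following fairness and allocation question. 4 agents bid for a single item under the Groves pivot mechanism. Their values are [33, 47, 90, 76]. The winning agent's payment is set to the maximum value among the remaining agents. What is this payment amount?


Step 1: The efficient winner is agent 2 with value 90
Step 2: Other agents' values: [33, 47, 76]
Step 3: Pivot payment = max(others) = 76
Step 4: The winner pays 76

76


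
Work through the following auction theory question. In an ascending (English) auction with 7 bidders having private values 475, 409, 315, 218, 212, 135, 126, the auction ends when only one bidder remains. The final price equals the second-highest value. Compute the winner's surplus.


Step 1: Identify the highest value: 475
Step 2: Identify the second-highest value: 409
Step 3: The final price = second-highest value = 409
Step 4: Surplus = 475 - 409 = 66

66


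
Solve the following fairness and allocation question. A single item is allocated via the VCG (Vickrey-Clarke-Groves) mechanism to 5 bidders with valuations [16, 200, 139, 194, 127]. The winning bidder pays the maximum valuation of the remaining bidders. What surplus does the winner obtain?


Step 1: The winner is the agent with the highest value: agent 1 with value 200
Step 2: Values of other agents: [16, 139, 194, 127]
Step 3: VCG payment = max of others' values = 194
Step 4: Surplus = 200 - 194 = 6

6


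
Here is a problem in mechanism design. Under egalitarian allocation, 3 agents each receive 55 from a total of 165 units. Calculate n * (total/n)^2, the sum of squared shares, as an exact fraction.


Step 1: Each agent's share = 165/3 = 55
Step 2: Square of each share = (55)^2 = 3025
Step 3: Sum of squares = 3 * 3025 = 9075

9075


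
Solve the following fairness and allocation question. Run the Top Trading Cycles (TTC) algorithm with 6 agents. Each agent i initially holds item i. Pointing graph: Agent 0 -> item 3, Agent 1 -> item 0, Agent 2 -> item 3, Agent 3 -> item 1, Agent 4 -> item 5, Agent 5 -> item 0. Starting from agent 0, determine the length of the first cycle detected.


Step 1: Trace the pointer graph from agent 0: 0 -> 3 -> 1 -> 0
Step 2: A cycle is detected when we revisit agent 0
Step 3: The cycle is: 0 -> 3 -> 1 -> 0
Step 4: Cycle length = 3

3


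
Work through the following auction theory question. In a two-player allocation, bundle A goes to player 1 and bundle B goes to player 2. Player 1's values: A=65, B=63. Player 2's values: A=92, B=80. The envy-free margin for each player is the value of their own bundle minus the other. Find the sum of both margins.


Step 1: Player 1's margin = v1(A) - v1(B) = 65 - 63 = 2
Step 2: Player 2's margin = v2(B) - v2(A) = 80 - 92 = -12
Step 3: Total margin = 2 + -12 = -10

-10


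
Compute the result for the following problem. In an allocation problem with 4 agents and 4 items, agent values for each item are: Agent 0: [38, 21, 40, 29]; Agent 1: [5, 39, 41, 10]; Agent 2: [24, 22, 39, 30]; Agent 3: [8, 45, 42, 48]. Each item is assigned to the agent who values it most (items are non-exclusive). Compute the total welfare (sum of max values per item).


Step 1: For each item, find the maximum value among all agents.
Step 2: Item 0 -> Agent 0 (value 38)
Step 3: Item 1 -> Agent 3 (value 45)
Step 4: Item 2 -> Agent 3 (value 42)
Step 5: Item 3 -> Agent 3 (value 48)
Step 6: Total welfare = 38 + 45 + 42 + 48 = 173

173


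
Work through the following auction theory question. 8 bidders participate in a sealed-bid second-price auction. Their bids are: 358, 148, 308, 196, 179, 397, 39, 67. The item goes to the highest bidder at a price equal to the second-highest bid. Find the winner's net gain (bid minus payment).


Step 1: Sort bids in descending order: 397, 358, 308, 196, 179, 148, 67, 39
Step 2: The winning bid is the highest: 397
Step 3: The payment equals the second-highest bid: 358
Step 4: Surplus = winner's bid - payment = 397 - 358 = 39

39


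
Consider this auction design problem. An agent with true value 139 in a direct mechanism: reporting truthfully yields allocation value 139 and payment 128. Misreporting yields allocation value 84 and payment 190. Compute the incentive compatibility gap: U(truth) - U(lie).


Step 1: U(truth) = value - payment = 139 - 128 = 11
Step 2: U(lie) = allocation - payment = 84 - 190 = -106
Step 3: IC gap = 11 - (-106) = 117

117


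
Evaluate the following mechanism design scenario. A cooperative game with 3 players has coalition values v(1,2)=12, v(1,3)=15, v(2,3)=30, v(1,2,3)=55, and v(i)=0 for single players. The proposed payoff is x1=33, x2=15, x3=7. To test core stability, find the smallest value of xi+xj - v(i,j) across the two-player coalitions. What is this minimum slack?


Step 1: Slack for coalition (1,2): x1+x2 - v12 = 48 - 12 = 36
Step 2: Slack for coalition (1,3): x1+x3 - v13 = 40 - 15 = 25
Step 3: Slack for coalition (2,3): x2+x3 - v23 = 22 - 30 = -8
Step 4: Minimum slack = min(36, 25, -8) = -8, attained by (2,3); coalition (2,3) can block (slack < 0), so the allocation is not in the core

-8


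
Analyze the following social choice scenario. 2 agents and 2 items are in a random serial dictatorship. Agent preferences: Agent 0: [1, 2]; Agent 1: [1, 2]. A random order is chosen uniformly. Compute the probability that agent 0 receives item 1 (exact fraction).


Step 1: Agent 0 wants item 1
Step 2: There are 2 possible orderings of agents
Step 3: In 1 orderings, agent 0 gets item 1
Step 4: Probability = 1/2

1/2


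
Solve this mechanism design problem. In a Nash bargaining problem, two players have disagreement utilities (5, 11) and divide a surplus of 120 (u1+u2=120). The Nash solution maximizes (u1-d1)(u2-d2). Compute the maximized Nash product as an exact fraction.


Step 1: The Nash solution splits surplus symmetrically above the disagreement point
Step 2: u1 = (total + d1 - d2)/2 = (120 + 5 - 11)/2 = 57
Step 3: u2 = (total - d1 + d2)/2 = (120 - 5 + 11)/2 = 63
Step 4: Nash product = (57 - 5) * (63 - 11)
Step 5: = 52 * 52 = 2704

2704


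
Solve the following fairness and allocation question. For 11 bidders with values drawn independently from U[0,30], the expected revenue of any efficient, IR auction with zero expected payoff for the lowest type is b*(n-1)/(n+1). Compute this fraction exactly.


Step 1: By Revenue Equivalence, expected revenue = b*(n-1)/(n+1)
Step 2: Substituting n = 11, b = 30
Step 3: Revenue = 30*(11-1)/(11+1) = 30*10/12
Step 4: Revenue = 300/12 = 25

25


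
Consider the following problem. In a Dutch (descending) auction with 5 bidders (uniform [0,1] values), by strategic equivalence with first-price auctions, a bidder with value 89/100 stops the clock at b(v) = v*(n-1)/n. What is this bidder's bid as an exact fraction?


Step 1: Dutch auctions are strategically equivalent to first-price auctions
Step 2: The equilibrium bid is b(v) = v*(n-1)/n
Step 3: b = 89/100 * 4/5
Step 4: b = 89/125

89/125


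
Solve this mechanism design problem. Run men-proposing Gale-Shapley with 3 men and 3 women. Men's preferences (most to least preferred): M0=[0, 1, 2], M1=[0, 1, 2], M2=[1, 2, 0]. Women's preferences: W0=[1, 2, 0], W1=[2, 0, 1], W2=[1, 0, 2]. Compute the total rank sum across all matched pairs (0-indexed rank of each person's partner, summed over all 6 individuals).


Step 1: Run Gale-Shapley (men propose, women hold best offer):
  M0 proposes to W0; she accepts
  M1 proposes to W0; she switches from M0
  M2 proposes to W1; she accepts
  M0 proposes to W1; rejected
  M0 proposes to W2; she accepts
Step 2: Final matching: W0-M1, W1-M2, W2-M0
Step 3: 0-indexed ranks (man's rank of his match, then woman's): 0 + 0 + 0 + 0 + 2 + 1
Step 4: Total rank sum = 3

3


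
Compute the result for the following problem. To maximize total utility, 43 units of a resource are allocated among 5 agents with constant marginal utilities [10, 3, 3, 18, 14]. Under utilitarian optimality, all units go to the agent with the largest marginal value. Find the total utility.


Step 1: The marginal utilities are [10, 3, 3, 18, 14]
Step 2: The highest marginal utility is 18
Step 3: All 43 units go to that agent
Step 4: Total utility = 18 * 43 = 774

774


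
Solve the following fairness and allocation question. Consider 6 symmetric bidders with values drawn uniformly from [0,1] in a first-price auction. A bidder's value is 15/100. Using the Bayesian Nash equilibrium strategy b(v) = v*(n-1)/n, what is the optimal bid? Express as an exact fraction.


Step 1: The symmetric BNE bidding function is b(v) = v * (n-1) / n
Step 2: Substitute v = 3/20 and n = 6
Step 3: b = 3/20 * 5/6
Step 4: b = 1/8

1/8


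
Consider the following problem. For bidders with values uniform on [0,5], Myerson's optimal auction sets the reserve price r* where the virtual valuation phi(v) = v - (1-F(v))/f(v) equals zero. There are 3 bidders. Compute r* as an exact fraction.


Step 1: For U[0,5], F(v) = v/5 and f(v) = 1/5
Step 2: phi(v) = v - (1 - v/5)/(1/5) = v - (5 - v) = 2v - 5
Step 3: Set phi(r*) = 0: 2r* - 5 = 0
Step 4: r* = 5/2 (the number of bidders n = 3 does not enter)

5/2


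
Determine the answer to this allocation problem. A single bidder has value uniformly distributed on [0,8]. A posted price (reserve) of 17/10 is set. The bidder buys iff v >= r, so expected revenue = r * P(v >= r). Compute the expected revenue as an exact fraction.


Step 1: Posted price r = 17/10, value support [0,8]
Step 2: P(v >= r) = (8 - 17/10)/8 = 63/80
Step 3: Expected revenue = r * P(v >= r) = 17/10 * 63/80
Step 4: Revenue = 1071/800

1071/800


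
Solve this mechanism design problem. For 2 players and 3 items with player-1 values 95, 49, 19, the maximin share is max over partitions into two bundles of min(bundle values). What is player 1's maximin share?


Step 1: Item values = 95, 49, 19
Step 2: Enumerate all 2-bundle partitions and take the smaller bundle:
  Partition 1: {95} vs {49,19} -> bundles 95, 68; min = 68
  Partition 2: {49} vs {95,19} -> bundles 49, 114; min = 49
  Partition 3: {19} vs {95,49} -> bundles 19, 144; min = 19
Step 3: MMS = max(68, 49, 19) = 68

68


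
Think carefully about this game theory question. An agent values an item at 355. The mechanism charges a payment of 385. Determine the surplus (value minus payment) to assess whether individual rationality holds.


Step 1: Surplus = value - payment = 355 - 385 = -30
Step 2: IR is violated (surplus < 0)

-30


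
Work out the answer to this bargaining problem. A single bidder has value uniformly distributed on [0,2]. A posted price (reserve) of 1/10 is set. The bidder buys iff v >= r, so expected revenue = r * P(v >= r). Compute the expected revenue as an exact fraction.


Step 1: Posted price r = 1/10, value support [0,2]
Step 2: P(v >= r) = (2 - 1/10)/2 = 19/20
Step 3: Expected revenue = r * P(v >= r) = 1/10 * 19/20
Step 4: Revenue = 19/200

19/200


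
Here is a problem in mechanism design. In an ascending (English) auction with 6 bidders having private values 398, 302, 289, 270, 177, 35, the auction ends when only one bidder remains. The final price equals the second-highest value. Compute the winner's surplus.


Step 1: Identify the highest value: 398
Step 2: Identify the second-highest value: 302
Step 3: The final price = second-highest value = 302
Step 4: Surplus = 398 - 302 = 96

96


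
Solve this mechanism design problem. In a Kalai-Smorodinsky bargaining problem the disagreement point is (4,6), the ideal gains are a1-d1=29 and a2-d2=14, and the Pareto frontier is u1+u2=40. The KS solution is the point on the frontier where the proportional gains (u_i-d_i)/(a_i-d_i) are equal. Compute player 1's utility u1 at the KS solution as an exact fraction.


Step 1: At the KS point, (u1-d1)/r1 = (u2-d2)/r2 = t and u1+u2 = 40
Step 2: u1 = d1 + r1*t and u2 = d2 + r2*t, so (d1 + r1*t) + (d2 + r2*t) = 40
Step 3: t = (40 - 4 - 6)/(29 + 14) = 30/43
Step 4: u1 = d1 + r1*t = 4 + 29 * 30/43 = 1042/43
Step 5: (Check: u2 = d2 + r2*t = 678/43; u1+u2 = 1042/43 + 678/43 = 40, on the frontier.)

1042/43


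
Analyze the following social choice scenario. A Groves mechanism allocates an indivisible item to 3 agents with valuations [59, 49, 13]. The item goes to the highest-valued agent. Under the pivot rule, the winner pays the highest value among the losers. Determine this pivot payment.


Step 1: The efficient winner is agent 0 with value 59
Step 2: Other agents' values: [49, 13]
Step 3: Pivot payment = max(others) = 49
Step 4: The winner pays 49

49


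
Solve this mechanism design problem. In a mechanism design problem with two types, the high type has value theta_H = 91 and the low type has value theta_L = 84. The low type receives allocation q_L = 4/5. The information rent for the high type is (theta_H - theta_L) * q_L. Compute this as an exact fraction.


Step 1: theta_H - theta_L = 91 - 84 = 7
Step 2: Information rent = (theta_H - theta_L) * q_L
Step 3: = 7 * 4/5
Step 4: = 28/5

28/5


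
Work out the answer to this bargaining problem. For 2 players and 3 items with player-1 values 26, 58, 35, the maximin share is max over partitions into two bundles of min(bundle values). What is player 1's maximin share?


Step 1: Item values = 26, 58, 35
Step 2: Enumerate all 2-bundle partitions and take the smaller bundle:
  Partition 1: {26} vs {58,35} -> bundles 26, 93; min = 26
  Partition 2: {58} vs {26,35} -> bundles 58, 61; min = 58
  Partition 3: {35} vs {26,58} -> bundles 35, 84; min = 35
Step 3: MMS = max(26, 58, 35) = 58

58


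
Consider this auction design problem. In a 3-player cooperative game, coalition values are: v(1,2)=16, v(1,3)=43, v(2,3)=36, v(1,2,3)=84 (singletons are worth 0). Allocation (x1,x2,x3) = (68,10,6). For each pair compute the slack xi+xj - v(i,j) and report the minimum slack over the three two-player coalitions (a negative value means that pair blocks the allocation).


Step 1: Slack for coalition (1,2): x1+x2 - v12 = 78 - 16 = 62
Step 2: Slack for coalition (1,3): x1+x3 - v13 = 74 - 43 = 31
Step 3: Slack for coalition (2,3): x2+x3 - v23 = 16 - 36 = -20
Step 4: Minimum slack = min(62, 31, -20) = -20, attained by (2,3); coalition (2,3) can block (slack < 0), so the allocation is not in the core

-20


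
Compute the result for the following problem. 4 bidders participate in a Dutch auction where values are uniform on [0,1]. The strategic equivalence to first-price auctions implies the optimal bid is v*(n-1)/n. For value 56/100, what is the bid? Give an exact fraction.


Step 1: Dutch auctions are strategically equivalent to first-price auctions
Step 2: The equilibrium bid is b(v) = v*(n-1)/n
Step 3: b = 14/25 * 3/4
Step 4: b = 21/50

21/50


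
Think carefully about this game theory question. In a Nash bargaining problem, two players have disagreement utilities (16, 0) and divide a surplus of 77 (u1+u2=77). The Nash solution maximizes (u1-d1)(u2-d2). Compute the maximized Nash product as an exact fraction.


Step 1: The Nash solution splits surplus symmetrically above the disagreement point
Step 2: u1 = (total + d1 - d2)/2 = (77 + 16 - 0)/2 = 93/2
Step 3: u2 = (total - d1 + d2)/2 = (77 - 16 + 0)/2 = 61/2
Step 4: Nash product = (93/2 - 16) * (61/2 - 0)
Step 5: = 61/2 * 61/2 = 3721/4

3721/4


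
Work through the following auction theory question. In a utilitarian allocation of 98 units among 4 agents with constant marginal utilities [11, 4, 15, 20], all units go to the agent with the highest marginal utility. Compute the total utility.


Step 1: The marginal utilities are [11, 4, 15, 20]
Step 2: The highest marginal utility is 20
Step 3: All 98 units go to that agent
Step 4: Total utility = 20 * 98 = 1960

1960


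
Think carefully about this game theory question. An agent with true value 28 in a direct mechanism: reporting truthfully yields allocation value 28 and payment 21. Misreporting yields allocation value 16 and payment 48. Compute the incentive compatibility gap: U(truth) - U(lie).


Step 1: U(truth) = value - payment = 28 - 21 = 7
Step 2: U(lie) = allocation - payment = 16 - 48 = -32
Step 3: IC gap = 7 - (-32) = 39

39


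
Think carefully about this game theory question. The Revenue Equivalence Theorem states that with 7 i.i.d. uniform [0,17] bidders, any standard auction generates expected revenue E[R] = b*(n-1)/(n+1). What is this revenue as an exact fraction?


Step 1: By Revenue Equivalence, expected revenue = b*(n-1)/(n+1)
Step 2: Substituting n = 7, b = 17
Step 3: Revenue = 17*(7-1)/(7+1) = 17*6/8
Step 4: Revenue = 102/8 = 51/4

51/4


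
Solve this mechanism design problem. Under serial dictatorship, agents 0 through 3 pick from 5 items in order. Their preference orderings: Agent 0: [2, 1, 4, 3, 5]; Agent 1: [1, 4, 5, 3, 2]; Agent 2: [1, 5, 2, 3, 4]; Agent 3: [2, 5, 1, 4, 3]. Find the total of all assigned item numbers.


Step 1: Agent 0 picks item 2
Step 2: Agent 1 picks item 1
Step 3: Agent 2 picks item 5
Step 4: Agent 3 picks item 4
Step 5: Sum = 2 + 1 + 5 + 4 = 12

12


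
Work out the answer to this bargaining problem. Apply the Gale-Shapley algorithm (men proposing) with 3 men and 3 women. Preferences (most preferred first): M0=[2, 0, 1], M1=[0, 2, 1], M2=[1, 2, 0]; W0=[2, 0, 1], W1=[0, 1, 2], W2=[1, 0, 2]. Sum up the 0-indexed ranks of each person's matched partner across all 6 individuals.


Step 1: Run Gale-Shapley (men propose, women hold best offer):
  M0 proposes to W2; she accepts
  M1 proposes to W0; she accepts
  M2 proposes to W1; she accepts
Step 2: Final matching: W0-M1, W1-M2, W2-M0
Step 3: 0-indexed ranks (man's rank of his match, then woman's): 0 + 2 + 0 + 2 + 0 + 1
Step 4: Total rank sum = 5

5


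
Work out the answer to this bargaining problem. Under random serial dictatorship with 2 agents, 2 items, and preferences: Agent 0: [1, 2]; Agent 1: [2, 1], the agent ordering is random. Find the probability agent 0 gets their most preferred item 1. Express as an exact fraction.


Step 1: Agent 0 wants item 1
Step 2: There are 2 possible orderings of agents
Step 3: In 2 orderings, agent 0 gets item 1
Step 4: Probability = 2/2 = 1

1


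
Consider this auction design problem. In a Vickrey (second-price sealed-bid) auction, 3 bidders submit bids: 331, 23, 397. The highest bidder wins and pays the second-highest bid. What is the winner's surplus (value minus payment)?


Step 1: Sort bids in descending order: 397, 331, 23
Step 2: The winning bid is the highest: 397
Step 3: The payment equals the second-highest bid: 331
Step 4: Surplus = winner's bid - payment = 397 - 331 = 66

66


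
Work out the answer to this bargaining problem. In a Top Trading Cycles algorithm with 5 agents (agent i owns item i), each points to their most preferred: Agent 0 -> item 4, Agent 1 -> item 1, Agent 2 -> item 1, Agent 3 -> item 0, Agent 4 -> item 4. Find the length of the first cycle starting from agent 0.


Step 1: Trace the pointer graph from agent 0: 0 -> 4 -> 4
Step 2: A cycle is detected when we revisit agent 4
Step 3: The cycle is: 4 -> 4
Step 4: Cycle length = 1

1


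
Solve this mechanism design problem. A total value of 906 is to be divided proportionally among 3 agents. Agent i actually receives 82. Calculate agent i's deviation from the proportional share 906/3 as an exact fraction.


Step 1: Proportional share = 906/3 = 302
Step 2: Agent's actual allocation = 82
Step 3: Excess = 82 - 302 = -220

-220


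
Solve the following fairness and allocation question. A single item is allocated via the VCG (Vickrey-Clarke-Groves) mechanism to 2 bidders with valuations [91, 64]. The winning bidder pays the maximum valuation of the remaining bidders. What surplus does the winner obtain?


Step 1: The winner is the agent with the highest value: agent 0 with value 91
Step 2: Values of other agents: [64]
Step 3: VCG payment = max of others' values = 64
Step 4: Surplus = 91 - 64 = 27

27


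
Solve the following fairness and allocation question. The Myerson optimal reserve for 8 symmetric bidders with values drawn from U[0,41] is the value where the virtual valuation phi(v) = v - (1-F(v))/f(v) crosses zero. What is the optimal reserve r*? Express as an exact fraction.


Step 1: For U[0,41], F(v) = v/41 and f(v) = 1/41
Step 2: phi(v) = v - (1 - v/41)/(1/41) = v - (41 - v) = 2v - 41
Step 3: Set phi(r*) = 0: 2r* - 41 = 0
Step 4: r* = 41/2 (the number of bidders n = 8 does not enter)

41/2


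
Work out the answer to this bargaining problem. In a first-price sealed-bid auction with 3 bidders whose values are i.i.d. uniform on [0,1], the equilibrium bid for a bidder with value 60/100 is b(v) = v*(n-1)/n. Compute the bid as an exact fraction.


Step 1: The symmetric BNE bidding function is b(v) = v * (n-1) / n
Step 2: Substitute v = 3/5 and n = 3
Step 3: b = 3/5 * 2/3
Step 4: b = 2/5

2/5


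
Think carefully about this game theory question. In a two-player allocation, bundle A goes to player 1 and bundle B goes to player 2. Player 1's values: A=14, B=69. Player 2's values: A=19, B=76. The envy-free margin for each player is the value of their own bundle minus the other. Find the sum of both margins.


Step 1: Player 1's margin = v1(A) - v1(B) = 14 - 69 = -55
Step 2: Player 2's margin = v2(B) - v2(A) = 76 - 19 = 57
Step 3: Total margin = -55 + 57 = 2

2


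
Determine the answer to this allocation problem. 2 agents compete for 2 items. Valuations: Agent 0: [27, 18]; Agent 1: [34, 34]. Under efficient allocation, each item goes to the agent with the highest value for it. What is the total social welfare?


Step 1: For each item, find the maximum value among all agents.
Step 2: Item 0 -> Agent 1 (value 34)
Step 3: Item 1 -> Agent 1 (value 34)
Step 4: Total welfare = 34 + 34 = 68

68


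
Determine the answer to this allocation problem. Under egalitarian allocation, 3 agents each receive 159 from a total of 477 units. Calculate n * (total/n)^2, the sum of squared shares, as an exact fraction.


Step 1: Each agent's share = 477/3 = 159
Step 2: Square of each share = (159)^2 = 25281
Step 3: Sum of squares = 3 * 25281 = 75843

75843


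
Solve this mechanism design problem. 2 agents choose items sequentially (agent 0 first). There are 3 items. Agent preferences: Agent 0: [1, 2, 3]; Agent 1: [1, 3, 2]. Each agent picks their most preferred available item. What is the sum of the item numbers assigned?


Step 1: Agent 0 picks item 1
Step 2: Agent 1 picks item 3
Step 3: Sum = 1 + 3 = 4

4


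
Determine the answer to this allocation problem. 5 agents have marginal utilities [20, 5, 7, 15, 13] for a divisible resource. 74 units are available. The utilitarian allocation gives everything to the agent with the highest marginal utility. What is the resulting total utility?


Step 1: The marginal utilities are [20, 5, 7, 15, 13]
Step 2: The highest marginal utility is 20
Step 3: All 74 units go to that agent
Step 4: Total utility = 20 * 74 = 1480

1480


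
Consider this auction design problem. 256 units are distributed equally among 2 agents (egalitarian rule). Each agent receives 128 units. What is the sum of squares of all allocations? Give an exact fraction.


Step 1: Each agent's share = 256/2 = 128
Step 2: Square of each share = (128)^2 = 16384
Step 3: Sum of squares = 2 * 16384 = 32768

32768


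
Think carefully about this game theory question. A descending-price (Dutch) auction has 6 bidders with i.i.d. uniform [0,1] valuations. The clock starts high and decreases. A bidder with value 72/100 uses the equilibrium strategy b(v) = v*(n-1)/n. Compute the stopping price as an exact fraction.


Step 1: Dutch auctions are strategically equivalent to first-price auctions
Step 2: The equilibrium bid is b(v) = v*(n-1)/n
Step 3: b = 18/25 * 5/6
Step 4: b = 3/5

3/5


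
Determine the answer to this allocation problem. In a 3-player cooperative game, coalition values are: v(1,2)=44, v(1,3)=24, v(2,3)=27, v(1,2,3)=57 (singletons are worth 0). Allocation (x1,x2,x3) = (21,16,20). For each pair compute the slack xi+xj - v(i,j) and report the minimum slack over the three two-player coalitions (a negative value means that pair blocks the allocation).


Step 1: Slack for coalition (1,2): x1+x2 - v12 = 37 - 44 = -7
Step 2: Slack for coalition (1,3): x1+x3 - v13 = 41 - 24 = 17
Step 3: Slack for coalition (2,3): x2+x3 - v23 = 36 - 27 = 9
Step 4: Minimum slack = min(-7, 17, 9) = -7, attained by (1,2); coalition (1,2) can block (slack < 0), so the allocation is not in the core

-7


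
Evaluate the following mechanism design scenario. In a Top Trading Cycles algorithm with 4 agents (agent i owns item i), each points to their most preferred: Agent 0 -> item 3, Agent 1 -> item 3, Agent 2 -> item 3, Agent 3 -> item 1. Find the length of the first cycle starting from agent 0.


Step 1: Trace the pointer graph from agent 0: 0 -> 3 -> 1 -> 3
Step 2: A cycle is detected when we revisit agent 3
Step 3: The cycle is: 3 -> 1 -> 3
Step 4: Cycle length = 2

2


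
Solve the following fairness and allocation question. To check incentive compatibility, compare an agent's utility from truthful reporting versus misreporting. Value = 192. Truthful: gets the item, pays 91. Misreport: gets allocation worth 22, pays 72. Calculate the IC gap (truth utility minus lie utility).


Step 1: U(truth) = value - payment = 192 - 91 = 101
Step 2: U(lie) = allocation - payment = 22 - 72 = -50
Step 3: IC gap = 101 - (-50) = 151

151


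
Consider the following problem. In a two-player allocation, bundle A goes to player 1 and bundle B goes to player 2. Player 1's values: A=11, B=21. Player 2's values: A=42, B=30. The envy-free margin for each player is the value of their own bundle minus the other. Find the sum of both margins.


Step 1: Player 1's margin = v1(A) - v1(B) = 11 - 21 = -10
Step 2: Player 2's margin = v2(B) - v2(A) = 30 - 42 = -12
Step 3: Total margin = -10 + -12 = -22

-22


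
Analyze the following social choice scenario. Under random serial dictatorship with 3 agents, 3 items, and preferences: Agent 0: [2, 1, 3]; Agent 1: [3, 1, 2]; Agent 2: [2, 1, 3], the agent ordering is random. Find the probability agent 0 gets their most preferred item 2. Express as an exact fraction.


Step 1: Agent 0 wants item 2
Step 2: There are 6 possible orderings of agents
Step 3: In 3 orderings, agent 0 gets item 2
Step 4: Probability = 3/6 = 1/2

1/2


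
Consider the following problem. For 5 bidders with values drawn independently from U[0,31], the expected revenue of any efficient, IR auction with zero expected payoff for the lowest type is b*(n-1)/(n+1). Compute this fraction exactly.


Step 1: By Revenue Equivalence, expected revenue = b*(n-1)/(n+1)
Step 2: Substituting n = 5, b = 31
Step 3: Revenue = 31*(5-1)/(5+1) = 31*4/6
Step 4: Revenue = 124/6 = 62/3

62/3


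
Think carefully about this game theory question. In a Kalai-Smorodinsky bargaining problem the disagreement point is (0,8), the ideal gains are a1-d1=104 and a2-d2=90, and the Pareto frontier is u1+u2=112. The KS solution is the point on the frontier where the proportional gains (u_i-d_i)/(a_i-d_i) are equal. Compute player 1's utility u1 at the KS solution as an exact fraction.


Step 1: At the KS point, (u1-d1)/r1 = (u2-d2)/r2 = t and u1+u2 = 112
Step 2: u1 = d1 + r1*t and u2 = d2 + r2*t, so (d1 + r1*t) + (d2 + r2*t) = 112
Step 3: t = (112 - 0 - 8)/(104 + 90) = 104/194 = 52/97
Step 4: u1 = d1 + r1*t = 0 + 104 * 52/97 = 5408/97
Step 5: (Check: u2 = d2 + r2*t = 5456/97; u1+u2 = 5408/97 + 5456/97 = 112, on the frontier.)

5408/97


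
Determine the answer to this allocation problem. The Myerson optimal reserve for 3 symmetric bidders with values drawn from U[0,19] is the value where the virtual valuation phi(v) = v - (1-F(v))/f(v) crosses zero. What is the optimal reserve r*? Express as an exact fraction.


Step 1: For U[0,19], F(v) = v/19 and f(v) = 1/19
Step 2: phi(v) = v - (1 - v/19)/(1/19) = v - (19 - v) = 2v - 19
Step 3: Set phi(r*) = 0: 2r* - 19 = 0
Step 4: r* = 19/2 (the number of bidders n = 3 does not enter)

19/2


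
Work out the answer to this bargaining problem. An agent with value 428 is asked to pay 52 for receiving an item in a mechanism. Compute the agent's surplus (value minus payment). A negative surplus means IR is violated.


Step 1: Surplus = value - payment = 428 - 52 = 376
Step 2: IR is satisfied (surplus >= 0)

376


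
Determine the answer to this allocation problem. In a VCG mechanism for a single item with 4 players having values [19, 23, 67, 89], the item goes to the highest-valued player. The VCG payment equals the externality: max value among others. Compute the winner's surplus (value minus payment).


Step 1: The winner is the agent with the highest value: agent 3 with value 89
Step 2: Values of other agents: [19, 23, 67]
Step 3: VCG payment = max of others' values = 67
Step 4: Surplus = 89 - 67 = 22

22


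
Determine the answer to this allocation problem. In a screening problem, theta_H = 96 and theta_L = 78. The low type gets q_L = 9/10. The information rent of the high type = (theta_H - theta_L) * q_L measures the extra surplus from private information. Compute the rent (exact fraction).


Step 1: theta_H - theta_L = 96 - 78 = 18
Step 2: Information rent = (theta_H - theta_L) * q_L
Step 3: = 18 * 9/10
Step 4: = 81/5

81/5


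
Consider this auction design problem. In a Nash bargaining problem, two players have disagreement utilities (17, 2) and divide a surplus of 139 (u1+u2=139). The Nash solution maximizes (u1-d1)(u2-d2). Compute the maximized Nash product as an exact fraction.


Step 1: The Nash solution splits surplus symmetrically above the disagreement point
Step 2: u1 = (total + d1 - d2)/2 = (139 + 17 - 2)/2 = 77
Step 3: u2 = (total - d1 + d2)/2 = (139 - 17 + 2)/2 = 62
Step 4: Nash product = (77 - 17) * (62 - 2)
Step 5: = 60 * 60 = 3600

3600
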